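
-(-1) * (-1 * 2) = -2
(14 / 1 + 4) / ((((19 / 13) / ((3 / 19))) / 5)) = 9.72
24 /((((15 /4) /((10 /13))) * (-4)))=-16 /13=-1.23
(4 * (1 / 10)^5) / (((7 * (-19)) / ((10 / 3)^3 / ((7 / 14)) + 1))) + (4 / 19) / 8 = 2360473 / 89775000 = 0.03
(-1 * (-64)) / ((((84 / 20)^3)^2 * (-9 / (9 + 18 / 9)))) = -11000000 / 771895089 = -0.01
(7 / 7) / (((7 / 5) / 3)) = 15 / 7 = 2.14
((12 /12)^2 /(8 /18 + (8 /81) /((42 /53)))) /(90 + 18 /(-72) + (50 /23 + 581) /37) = 1447551 /86916962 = 0.02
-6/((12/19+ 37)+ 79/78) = -8892/57271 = -0.16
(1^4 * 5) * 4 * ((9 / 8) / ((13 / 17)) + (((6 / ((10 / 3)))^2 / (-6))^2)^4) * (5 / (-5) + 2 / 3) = -250247298824751 / 25390625000000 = -9.86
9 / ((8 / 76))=171 / 2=85.50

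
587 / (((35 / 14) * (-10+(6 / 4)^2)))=-4696 / 155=-30.30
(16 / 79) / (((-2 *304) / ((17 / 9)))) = -17 / 27018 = -0.00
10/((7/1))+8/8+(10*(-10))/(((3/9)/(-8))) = 16817/7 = 2402.43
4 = 4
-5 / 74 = -0.07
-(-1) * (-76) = -76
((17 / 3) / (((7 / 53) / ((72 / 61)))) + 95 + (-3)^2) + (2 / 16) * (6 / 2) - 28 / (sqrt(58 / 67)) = 529537 / 3416 - 14 * sqrt(3886) / 29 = 124.92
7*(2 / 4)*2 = 7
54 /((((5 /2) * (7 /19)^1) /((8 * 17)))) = 279072 /35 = 7973.49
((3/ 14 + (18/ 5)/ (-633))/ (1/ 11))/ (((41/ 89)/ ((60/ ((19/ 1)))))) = 18097794/ 1150583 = 15.73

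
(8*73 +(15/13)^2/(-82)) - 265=318.98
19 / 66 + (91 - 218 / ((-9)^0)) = -8363 / 66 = -126.71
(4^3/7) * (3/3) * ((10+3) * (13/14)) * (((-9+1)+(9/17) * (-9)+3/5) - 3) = -6970912/4165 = -1673.69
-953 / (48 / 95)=-1886.15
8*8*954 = 61056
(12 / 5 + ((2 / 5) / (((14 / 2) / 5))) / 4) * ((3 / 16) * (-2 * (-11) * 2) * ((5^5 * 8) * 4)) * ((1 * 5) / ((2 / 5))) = 178406250 / 7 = 25486607.14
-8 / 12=-2 / 3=-0.67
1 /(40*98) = 0.00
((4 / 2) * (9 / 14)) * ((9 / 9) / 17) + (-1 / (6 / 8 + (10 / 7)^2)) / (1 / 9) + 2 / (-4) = -475079 / 130186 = -3.65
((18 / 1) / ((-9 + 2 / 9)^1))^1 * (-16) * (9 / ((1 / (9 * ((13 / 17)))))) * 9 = 24564384 / 1343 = 18290.68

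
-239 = -239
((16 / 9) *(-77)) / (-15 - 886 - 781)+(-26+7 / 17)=-3282043 / 128673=-25.51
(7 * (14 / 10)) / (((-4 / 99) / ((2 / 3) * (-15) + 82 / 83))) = 907137 / 415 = 2185.87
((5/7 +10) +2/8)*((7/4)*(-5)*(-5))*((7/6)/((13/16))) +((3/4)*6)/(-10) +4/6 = 537419/780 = 689.00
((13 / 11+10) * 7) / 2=861 / 22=39.14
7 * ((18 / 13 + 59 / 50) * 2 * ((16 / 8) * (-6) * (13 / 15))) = -373.41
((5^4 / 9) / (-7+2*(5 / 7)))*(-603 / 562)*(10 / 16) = 1465625 / 175344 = 8.36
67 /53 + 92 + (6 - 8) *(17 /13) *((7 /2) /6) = 379247 /4134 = 91.74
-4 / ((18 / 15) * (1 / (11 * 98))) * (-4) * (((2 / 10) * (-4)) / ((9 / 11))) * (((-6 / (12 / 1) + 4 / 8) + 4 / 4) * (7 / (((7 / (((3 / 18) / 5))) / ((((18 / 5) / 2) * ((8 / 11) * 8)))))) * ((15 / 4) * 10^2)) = -5519360 / 3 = -1839786.67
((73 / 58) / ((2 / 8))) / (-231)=-0.02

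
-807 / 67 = -12.04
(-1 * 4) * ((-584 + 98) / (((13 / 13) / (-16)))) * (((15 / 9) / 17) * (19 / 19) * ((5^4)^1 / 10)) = -3240000 / 17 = -190588.24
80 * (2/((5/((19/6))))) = 304/3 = 101.33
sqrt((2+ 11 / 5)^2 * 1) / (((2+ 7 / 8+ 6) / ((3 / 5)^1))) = 504 / 1775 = 0.28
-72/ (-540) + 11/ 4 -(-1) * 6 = 533/ 60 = 8.88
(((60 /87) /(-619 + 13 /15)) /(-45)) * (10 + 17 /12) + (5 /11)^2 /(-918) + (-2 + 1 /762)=-3790578792311 /1896588870264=-2.00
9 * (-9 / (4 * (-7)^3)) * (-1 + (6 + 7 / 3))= 297 / 686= 0.43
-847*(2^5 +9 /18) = -55055 /2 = -27527.50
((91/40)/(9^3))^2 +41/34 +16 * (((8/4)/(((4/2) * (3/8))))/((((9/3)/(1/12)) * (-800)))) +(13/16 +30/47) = 1803933174931/679394174400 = 2.66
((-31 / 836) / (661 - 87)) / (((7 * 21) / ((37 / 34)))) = -1147 / 2398360272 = -0.00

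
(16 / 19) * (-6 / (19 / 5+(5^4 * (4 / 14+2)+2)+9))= -1680 / 479921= -0.00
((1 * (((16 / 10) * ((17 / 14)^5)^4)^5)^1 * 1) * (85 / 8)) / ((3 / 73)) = 1376144121620952498860884639400992853347097305053500489783837373027099487402196071861119045571702321144257328315307881431529241 / 1876916239402740271238544457611281091879321328298585235085928025363872962033202284522151331568994101859167764480000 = 733194211191.26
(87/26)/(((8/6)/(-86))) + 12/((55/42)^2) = -32848839/157300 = -208.83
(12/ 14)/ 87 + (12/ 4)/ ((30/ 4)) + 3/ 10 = 1441/ 2030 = 0.71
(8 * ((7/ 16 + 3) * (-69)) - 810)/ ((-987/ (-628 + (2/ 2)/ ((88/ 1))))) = -99749715/ 57904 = -1722.67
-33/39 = -11/13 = -0.85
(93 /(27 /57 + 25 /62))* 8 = 876432 /1033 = 848.43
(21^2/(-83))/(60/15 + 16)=-441/1660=-0.27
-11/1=-11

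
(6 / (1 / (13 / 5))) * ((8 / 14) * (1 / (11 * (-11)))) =-312 / 4235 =-0.07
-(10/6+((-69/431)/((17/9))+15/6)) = -179449/43962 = -4.08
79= 79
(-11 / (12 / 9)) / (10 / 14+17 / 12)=-3.87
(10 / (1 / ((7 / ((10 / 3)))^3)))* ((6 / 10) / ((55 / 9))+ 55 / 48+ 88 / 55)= 263.38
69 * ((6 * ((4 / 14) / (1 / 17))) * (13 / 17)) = 1537.71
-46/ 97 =-0.47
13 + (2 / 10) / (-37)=2404 / 185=12.99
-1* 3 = -3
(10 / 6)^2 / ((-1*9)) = -25 / 81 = -0.31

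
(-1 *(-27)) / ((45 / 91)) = 273 / 5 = 54.60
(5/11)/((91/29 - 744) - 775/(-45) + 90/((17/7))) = -0.00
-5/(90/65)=-65/18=-3.61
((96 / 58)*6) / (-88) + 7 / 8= 1945 / 2552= 0.76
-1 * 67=-67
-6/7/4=-3/14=-0.21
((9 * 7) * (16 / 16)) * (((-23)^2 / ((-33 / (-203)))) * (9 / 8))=20296143 / 88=230637.99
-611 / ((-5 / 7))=4277 / 5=855.40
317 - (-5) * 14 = 387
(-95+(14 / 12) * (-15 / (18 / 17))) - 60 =-171.53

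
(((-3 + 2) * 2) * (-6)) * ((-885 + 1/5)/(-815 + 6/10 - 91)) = 17696/1509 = 11.73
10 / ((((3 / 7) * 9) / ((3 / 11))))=70 / 99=0.71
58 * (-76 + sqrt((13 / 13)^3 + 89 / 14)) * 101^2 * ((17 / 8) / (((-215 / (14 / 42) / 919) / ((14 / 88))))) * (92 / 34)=831640697209 / 14190 - 6252937573 * sqrt(1442) / 113520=56515843.53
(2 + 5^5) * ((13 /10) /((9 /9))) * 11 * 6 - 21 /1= 1341378 /5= 268275.60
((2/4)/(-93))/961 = -1/178746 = -0.00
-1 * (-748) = 748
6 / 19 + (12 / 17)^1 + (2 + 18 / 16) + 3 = 18467 / 2584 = 7.15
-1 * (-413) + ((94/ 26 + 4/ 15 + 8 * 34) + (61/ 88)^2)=1040992603/ 1510080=689.36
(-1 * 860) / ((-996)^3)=0.00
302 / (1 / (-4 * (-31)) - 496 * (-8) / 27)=1011096 / 492059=2.05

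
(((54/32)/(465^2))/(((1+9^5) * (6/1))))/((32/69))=69/1452724480000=0.00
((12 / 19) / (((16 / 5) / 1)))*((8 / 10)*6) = 18 / 19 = 0.95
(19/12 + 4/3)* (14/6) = 245/36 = 6.81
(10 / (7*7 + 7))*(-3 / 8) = -15 / 224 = -0.07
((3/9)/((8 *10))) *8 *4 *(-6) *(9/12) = -0.60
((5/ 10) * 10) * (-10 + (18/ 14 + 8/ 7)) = -265/ 7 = -37.86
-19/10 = -1.90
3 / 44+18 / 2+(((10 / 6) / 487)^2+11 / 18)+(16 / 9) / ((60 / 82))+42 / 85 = 60366918839 / 4789865124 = 12.60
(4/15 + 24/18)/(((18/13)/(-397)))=-20644/45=-458.76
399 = 399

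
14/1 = 14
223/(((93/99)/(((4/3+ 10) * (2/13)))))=166804/403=413.91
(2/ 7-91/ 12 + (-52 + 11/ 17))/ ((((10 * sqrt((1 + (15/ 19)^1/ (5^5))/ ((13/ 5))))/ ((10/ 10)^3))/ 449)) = -37605097 * sqrt(14669330)/ 33923568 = -4245.71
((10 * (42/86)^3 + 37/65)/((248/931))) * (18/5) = 75087646011/3204132100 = 23.43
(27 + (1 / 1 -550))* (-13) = 6786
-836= -836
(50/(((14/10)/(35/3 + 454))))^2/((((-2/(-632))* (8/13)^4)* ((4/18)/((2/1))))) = 68803944801109375/12544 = 5485008354680.28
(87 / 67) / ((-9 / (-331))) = 9599 / 201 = 47.76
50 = 50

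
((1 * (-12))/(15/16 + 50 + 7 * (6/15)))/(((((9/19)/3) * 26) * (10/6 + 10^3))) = -608/11196029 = -0.00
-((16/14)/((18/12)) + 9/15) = -143/105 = -1.36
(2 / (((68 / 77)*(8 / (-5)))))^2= 148225 / 73984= 2.00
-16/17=-0.94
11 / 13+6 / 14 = 116 / 91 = 1.27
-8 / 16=-0.50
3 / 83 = 0.04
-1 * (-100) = 100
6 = 6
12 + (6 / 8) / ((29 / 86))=14.22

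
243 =243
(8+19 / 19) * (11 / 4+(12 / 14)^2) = 6147 / 196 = 31.36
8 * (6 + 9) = 120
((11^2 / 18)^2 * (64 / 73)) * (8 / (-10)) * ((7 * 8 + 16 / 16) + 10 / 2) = -58095488 / 29565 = -1965.01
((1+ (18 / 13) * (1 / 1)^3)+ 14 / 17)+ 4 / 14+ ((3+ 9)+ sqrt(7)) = sqrt(7)+ 23969 / 1547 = 18.14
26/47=0.55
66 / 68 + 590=20093 / 34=590.97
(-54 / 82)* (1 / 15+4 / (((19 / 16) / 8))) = -69291 / 3895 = -17.79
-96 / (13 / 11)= -1056 / 13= -81.23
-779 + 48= -731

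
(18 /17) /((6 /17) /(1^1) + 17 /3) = 54 /307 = 0.18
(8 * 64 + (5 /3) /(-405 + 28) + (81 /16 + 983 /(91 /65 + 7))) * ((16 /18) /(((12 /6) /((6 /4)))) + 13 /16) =5702749891 /6080256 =937.91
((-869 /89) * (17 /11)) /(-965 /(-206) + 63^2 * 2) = -276658 /145621177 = -0.00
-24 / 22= -12 / 11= -1.09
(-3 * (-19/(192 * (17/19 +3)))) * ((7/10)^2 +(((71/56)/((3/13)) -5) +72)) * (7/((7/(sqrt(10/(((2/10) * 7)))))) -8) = -110658413/2486400 +110658413 * sqrt(14)/27847680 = -29.64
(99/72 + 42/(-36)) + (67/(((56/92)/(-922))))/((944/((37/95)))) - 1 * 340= -718777361/1883280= -381.66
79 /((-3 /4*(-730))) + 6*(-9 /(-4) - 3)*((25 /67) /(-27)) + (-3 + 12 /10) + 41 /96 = -2738417 /2347680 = -1.17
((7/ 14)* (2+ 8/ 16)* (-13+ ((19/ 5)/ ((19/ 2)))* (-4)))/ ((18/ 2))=-73/ 36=-2.03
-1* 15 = -15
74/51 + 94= 4868/51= 95.45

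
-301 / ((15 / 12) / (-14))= 16856 / 5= 3371.20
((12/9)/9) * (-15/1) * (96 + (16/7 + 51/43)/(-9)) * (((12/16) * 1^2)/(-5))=259019/8127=31.87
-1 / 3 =-0.33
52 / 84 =13 / 21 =0.62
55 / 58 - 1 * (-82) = 4811 / 58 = 82.95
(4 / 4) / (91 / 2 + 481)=2 / 1053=0.00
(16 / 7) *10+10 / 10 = 167 / 7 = 23.86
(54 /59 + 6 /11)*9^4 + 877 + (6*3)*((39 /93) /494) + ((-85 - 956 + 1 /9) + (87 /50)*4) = 810786766276 /86008725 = 9426.80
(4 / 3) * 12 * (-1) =-16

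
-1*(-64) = 64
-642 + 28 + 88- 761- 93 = -1380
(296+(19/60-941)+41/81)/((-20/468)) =13566371/900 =15073.75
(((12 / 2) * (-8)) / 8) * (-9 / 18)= 3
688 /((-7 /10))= -6880 /7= -982.86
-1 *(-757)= 757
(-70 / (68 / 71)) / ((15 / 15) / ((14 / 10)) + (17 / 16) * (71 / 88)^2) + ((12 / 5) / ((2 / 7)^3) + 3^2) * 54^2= 33815294148866 / 103648915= 326248.41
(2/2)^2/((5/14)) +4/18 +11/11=181/45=4.02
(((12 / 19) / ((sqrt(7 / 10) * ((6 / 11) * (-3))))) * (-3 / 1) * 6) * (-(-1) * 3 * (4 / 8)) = 198 * sqrt(70) / 133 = 12.46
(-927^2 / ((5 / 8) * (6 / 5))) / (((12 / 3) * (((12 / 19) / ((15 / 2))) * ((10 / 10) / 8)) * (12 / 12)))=-27212085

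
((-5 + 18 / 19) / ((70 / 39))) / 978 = -143 / 61940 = -0.00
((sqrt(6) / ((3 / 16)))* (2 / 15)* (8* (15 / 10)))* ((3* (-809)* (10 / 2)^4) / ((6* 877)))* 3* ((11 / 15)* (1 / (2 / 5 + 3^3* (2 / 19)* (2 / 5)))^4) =-72482911187500* sqrt(6) / 74715772071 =-2376.29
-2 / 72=-1 / 36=-0.03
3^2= 9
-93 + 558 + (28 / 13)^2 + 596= 180093 / 169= 1065.64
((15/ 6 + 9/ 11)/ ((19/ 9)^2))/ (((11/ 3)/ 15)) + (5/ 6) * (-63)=-2160210/ 43681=-49.45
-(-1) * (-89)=-89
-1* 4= -4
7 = 7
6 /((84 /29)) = 29 /14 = 2.07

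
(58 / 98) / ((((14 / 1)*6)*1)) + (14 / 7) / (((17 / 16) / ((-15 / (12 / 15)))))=-2469107 / 69972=-35.29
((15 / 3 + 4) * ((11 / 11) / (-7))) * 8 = -72 / 7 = -10.29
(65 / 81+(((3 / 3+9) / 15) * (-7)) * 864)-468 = -364435 / 81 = -4499.20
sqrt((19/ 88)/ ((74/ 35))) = sqrt(270655)/ 1628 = 0.32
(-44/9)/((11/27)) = -12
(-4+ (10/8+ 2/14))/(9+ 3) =-73/336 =-0.22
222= 222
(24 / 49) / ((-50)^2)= 6 / 30625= 0.00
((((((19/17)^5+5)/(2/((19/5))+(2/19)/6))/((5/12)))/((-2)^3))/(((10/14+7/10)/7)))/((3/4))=-35658730016/1452513711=-24.55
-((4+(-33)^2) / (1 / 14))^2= -234151204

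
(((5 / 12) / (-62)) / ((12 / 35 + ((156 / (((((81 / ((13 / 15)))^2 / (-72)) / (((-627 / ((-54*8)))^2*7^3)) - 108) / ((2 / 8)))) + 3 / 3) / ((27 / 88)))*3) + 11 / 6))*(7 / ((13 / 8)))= -167755945351050 / 48841708513210379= -0.00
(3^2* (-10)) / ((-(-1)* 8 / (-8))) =90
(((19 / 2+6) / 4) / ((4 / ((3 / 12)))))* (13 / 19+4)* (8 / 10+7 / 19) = 306249 / 231040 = 1.33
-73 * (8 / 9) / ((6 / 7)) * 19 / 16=-9709 / 108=-89.90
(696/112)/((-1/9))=-783/14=-55.93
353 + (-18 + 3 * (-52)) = 179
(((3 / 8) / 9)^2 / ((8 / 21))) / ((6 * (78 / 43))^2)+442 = 148698034831 / 336420864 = 442.00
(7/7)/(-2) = -1/2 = -0.50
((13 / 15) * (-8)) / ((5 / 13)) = -1352 / 75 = -18.03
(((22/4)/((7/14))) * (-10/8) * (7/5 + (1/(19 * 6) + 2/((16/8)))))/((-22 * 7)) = 1373/6384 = 0.22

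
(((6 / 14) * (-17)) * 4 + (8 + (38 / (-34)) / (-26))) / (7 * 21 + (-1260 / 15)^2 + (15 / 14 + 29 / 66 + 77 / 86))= -92636577 / 31634514379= -0.00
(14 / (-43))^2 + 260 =480936 / 1849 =260.11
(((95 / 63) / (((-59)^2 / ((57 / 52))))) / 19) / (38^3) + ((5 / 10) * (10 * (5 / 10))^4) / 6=52.08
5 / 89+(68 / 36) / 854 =0.06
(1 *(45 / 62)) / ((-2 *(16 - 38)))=45 / 2728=0.02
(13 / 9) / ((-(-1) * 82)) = 13 / 738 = 0.02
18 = 18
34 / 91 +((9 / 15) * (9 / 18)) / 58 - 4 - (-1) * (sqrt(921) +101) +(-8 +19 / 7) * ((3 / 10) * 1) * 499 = -36623653 / 52780 +sqrt(921) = -663.54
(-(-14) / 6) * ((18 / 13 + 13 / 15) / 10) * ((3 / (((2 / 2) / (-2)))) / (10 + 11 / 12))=-12292 / 42575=-0.29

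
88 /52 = 22 /13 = 1.69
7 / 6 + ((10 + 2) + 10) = 23.17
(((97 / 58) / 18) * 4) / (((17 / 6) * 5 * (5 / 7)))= 1358 / 36975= 0.04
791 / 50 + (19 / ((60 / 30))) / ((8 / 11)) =11553 / 400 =28.88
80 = 80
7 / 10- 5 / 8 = 3 / 40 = 0.08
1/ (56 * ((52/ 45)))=45/ 2912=0.02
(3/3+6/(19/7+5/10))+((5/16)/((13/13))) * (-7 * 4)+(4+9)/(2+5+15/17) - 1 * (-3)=-1.23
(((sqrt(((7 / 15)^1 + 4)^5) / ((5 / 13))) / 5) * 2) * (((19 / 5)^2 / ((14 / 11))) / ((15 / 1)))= 231735647 * sqrt(1005) / 221484375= 33.17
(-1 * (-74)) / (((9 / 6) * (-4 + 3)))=-148 / 3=-49.33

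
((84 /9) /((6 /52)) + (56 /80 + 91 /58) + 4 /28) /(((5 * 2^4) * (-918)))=-95119 /83859300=-0.00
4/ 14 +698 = 4888/ 7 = 698.29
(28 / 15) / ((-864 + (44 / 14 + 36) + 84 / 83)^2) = 2362927 / 859161193935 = 0.00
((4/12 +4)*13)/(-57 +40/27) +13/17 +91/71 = 1866683/1809293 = 1.03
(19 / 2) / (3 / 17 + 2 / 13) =4199 / 146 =28.76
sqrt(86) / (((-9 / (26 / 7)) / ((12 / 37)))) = -104 *sqrt(86) / 777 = -1.24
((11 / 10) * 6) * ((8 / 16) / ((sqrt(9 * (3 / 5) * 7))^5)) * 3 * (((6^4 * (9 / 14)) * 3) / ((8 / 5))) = 825 * sqrt(105) / 4802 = 1.76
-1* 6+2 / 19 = -112 / 19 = -5.89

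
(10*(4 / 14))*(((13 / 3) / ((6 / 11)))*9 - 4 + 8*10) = 2950 / 7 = 421.43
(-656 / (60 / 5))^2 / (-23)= -26896 / 207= -129.93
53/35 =1.51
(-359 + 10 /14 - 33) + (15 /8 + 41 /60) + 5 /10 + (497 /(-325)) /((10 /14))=-106570547 /273000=-390.37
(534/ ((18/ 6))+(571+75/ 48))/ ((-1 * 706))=-12009/ 11296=-1.06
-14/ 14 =-1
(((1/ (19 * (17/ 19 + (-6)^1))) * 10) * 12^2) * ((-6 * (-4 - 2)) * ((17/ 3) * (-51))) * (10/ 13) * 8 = 950468.52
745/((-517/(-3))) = 2235/517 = 4.32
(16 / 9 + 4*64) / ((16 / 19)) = 306.11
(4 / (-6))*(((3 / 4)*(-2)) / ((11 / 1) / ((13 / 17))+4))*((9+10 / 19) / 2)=2353 / 9082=0.26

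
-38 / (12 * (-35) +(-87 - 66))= 38 / 573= 0.07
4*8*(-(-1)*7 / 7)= 32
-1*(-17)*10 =170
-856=-856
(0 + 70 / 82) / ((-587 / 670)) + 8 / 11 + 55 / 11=1258271 / 264737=4.75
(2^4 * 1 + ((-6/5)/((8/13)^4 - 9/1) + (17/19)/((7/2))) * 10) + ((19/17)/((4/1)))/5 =228395474631/11438534660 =19.97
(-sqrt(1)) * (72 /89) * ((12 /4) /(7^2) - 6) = 20952 /4361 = 4.80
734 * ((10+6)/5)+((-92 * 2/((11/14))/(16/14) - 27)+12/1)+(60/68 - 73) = 1923083/935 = 2056.77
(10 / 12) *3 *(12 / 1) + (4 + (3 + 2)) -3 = 36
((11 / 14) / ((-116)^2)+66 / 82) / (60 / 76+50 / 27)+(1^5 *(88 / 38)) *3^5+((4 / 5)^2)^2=14005127918926261 / 24855973660000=563.45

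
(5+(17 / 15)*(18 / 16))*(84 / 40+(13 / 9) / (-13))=44929 / 3600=12.48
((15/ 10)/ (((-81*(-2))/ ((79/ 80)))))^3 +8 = 5159780845039/ 644972544000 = 8.00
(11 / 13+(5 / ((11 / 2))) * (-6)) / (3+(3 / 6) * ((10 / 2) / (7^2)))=-64582 / 42757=-1.51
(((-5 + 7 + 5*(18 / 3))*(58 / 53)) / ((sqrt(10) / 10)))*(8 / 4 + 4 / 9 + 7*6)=742400*sqrt(10) / 477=4921.75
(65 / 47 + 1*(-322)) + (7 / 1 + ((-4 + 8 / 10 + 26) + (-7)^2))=-241.82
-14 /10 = -7 /5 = -1.40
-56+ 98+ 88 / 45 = 1978 / 45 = 43.96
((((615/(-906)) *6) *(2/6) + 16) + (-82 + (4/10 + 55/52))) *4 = -2587231/9815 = -263.60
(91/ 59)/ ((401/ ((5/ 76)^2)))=2275/ 136654384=0.00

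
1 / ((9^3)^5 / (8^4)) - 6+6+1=205891132098745 / 205891132094649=1.00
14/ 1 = 14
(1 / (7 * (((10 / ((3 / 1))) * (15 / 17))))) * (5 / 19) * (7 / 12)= 17 / 2280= 0.01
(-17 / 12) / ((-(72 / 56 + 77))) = 119 / 6576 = 0.02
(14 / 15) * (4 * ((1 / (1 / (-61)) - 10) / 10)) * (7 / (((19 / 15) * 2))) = -6958 / 95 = -73.24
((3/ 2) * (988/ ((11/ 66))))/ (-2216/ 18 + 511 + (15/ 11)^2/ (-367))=888450849/ 38755703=22.92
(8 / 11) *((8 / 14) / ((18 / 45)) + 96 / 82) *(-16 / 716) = -23872 / 565103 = -0.04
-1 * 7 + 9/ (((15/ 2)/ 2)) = -23/ 5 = -4.60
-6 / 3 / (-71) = 0.03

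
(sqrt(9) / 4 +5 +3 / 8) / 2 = 49 / 16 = 3.06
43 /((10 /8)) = 172 /5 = 34.40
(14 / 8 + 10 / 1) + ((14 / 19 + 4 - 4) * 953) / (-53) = -6039 / 4028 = -1.50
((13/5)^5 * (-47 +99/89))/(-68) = 379090153/4728125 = 80.18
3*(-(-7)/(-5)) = -21/5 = -4.20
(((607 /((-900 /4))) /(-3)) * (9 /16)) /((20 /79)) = 47953 /24000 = 2.00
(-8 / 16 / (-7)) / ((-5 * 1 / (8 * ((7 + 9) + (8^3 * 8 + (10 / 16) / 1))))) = -32901 / 70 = -470.01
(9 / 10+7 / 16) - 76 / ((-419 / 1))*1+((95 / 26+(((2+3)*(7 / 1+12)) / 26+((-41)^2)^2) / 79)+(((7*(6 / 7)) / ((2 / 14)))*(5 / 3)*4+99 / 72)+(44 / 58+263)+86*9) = 37093.48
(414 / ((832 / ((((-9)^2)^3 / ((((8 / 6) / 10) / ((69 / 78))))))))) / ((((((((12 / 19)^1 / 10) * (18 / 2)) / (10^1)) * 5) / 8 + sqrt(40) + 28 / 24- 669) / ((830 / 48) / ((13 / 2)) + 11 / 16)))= -11467965505874958486675 / 1303739240679546112- 2146601371209220125 * sqrt(10) / 81483702542471632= -8879.52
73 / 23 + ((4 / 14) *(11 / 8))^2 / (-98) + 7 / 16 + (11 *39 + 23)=805124547 / 1767136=455.61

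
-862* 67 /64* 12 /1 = -86631 /8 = -10828.88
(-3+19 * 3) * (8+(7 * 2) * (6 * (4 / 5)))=20304 / 5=4060.80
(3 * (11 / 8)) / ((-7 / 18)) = -10.61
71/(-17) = -71/17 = -4.18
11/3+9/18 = 25/6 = 4.17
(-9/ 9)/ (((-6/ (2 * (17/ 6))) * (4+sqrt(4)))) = 17/ 108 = 0.16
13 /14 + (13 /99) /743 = 956423 /1029798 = 0.93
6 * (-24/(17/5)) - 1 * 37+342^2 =1987039/17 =116884.65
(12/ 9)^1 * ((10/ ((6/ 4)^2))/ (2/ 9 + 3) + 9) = 1204/ 87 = 13.84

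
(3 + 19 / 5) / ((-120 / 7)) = -119 / 300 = -0.40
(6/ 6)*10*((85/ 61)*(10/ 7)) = 19.91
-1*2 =-2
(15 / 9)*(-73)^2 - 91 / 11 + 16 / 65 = 19033958 / 2145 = 8873.64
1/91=0.01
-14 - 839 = -853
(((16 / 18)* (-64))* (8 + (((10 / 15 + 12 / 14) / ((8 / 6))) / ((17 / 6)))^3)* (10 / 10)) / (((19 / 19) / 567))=-62631309312 / 240737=-260164.87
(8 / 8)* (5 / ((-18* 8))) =-5 / 144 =-0.03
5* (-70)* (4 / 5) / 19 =-280 / 19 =-14.74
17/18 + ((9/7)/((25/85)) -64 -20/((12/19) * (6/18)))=-96821/630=-153.68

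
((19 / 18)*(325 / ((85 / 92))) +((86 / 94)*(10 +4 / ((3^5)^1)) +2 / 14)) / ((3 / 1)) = 517292165 / 4077297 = 126.87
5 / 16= 0.31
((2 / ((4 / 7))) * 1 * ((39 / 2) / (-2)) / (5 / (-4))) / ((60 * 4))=91 / 800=0.11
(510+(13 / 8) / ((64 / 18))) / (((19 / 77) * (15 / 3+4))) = 3354043 / 14592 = 229.85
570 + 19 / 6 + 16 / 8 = 3451 / 6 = 575.17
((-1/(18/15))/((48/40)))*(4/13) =-25/117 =-0.21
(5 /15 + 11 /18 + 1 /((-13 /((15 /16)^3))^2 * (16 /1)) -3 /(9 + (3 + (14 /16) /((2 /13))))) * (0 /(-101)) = 0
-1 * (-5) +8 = 13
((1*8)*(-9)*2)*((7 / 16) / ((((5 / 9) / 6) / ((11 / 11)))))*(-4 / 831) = 4536 / 1385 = 3.28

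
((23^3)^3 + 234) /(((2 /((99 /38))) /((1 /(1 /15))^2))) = 40120675539300675 /76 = 527903625517114.14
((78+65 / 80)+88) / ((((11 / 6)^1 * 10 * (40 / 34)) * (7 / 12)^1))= 408357 / 30800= 13.26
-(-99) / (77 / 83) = 747 / 7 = 106.71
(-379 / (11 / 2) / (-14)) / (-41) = -379 / 3157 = -0.12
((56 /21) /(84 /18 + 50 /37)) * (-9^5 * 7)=-30587382 /167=-183157.98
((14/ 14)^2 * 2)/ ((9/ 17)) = 34/ 9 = 3.78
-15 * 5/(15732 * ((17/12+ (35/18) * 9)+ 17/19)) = -25/103891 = -0.00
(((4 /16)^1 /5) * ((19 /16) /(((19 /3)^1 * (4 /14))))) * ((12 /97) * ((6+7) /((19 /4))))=819 /73720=0.01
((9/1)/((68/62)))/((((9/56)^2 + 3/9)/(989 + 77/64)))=83842479/3706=22623.44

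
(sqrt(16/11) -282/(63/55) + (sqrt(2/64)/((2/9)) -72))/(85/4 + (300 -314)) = -26728/609 + 9 * sqrt(2)/116 + 16 * sqrt(11)/319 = -43.61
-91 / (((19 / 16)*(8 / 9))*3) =-546 / 19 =-28.74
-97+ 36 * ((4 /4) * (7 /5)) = -233 /5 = -46.60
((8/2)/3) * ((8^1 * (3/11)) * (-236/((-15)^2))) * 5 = -15.26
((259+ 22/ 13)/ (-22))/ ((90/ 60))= -3389/ 429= -7.90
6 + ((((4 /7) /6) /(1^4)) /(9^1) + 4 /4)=1325 /189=7.01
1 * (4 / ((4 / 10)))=10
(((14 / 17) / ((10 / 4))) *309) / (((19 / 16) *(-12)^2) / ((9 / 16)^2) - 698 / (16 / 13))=-622944 / 163285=-3.82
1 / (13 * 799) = 0.00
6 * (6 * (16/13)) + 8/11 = 6440/143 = 45.03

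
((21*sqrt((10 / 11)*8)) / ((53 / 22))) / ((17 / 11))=1848*sqrt(55) / 901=15.21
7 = 7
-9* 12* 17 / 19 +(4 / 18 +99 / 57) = -16189 / 171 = -94.67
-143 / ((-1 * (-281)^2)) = 143 / 78961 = 0.00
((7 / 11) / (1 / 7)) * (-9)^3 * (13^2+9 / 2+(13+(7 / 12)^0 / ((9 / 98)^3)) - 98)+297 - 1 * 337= -98560313 / 22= -4480014.23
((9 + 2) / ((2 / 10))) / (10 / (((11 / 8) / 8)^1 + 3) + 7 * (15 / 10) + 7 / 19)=424270 / 108159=3.92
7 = 7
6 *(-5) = -30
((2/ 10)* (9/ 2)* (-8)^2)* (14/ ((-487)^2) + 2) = 136613376/ 1185845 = 115.20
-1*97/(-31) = 97/31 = 3.13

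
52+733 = 785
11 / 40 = 0.28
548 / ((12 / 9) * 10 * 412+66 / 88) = 6576 / 65929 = 0.10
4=4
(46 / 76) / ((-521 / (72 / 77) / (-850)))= 703800 / 762223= 0.92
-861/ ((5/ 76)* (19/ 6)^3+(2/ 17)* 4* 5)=-193.83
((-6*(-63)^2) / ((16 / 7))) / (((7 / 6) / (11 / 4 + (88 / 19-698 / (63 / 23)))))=671759487 / 304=2209735.15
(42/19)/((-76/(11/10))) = -231/7220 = -0.03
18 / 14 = 9 / 7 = 1.29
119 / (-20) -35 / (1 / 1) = -819 / 20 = -40.95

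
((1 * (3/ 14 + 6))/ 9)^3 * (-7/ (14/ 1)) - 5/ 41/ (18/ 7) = -1288069/ 6075216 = -0.21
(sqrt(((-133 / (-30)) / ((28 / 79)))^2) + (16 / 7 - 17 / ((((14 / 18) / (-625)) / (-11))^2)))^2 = 60998783358242940723336121 / 34574400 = 1764275977551105463.10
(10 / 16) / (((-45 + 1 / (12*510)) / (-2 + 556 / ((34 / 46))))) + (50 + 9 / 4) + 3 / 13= 42.06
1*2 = 2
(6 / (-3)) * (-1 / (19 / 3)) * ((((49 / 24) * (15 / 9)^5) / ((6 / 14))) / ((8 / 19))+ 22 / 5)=104907421 / 2216160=47.34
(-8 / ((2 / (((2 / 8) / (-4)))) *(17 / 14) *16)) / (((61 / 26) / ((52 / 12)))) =1183 / 49776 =0.02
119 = 119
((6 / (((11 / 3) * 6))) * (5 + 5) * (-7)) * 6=-1260 / 11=-114.55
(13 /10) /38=13 /380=0.03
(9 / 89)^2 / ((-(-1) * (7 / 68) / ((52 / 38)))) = 143208 / 1053493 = 0.14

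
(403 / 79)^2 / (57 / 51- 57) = -2760953 / 5928950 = -0.47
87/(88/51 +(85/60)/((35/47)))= 621180/25903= 23.98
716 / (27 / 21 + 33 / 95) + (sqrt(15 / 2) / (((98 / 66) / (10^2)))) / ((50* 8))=33* sqrt(30) / 392 + 238070 / 543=438.90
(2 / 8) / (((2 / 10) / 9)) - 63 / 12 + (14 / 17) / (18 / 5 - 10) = 1597 / 272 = 5.87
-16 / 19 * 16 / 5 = -256 / 95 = -2.69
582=582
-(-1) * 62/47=62/47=1.32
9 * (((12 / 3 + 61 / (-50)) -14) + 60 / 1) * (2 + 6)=3512.16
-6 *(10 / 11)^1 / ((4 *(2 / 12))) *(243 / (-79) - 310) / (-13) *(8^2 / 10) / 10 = -7123104 / 56485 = -126.11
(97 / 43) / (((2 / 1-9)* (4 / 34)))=-1649 / 602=-2.74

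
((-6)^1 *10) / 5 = -12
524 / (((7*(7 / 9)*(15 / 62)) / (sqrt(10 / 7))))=97464*sqrt(70) / 1715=475.48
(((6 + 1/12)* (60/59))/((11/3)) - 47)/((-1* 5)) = 29408/3245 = 9.06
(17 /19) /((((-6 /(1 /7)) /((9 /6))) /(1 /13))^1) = -17 /6916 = -0.00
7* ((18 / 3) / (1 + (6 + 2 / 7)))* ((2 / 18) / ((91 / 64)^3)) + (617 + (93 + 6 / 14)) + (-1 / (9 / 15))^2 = 1678689556 / 2352987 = 713.43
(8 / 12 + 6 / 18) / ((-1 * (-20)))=1 / 20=0.05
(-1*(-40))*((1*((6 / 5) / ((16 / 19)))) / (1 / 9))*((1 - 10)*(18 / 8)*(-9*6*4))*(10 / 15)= 1495908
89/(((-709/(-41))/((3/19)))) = 10947/13471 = 0.81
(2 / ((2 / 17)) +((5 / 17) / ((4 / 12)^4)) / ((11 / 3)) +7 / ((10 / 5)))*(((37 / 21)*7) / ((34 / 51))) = 373589 / 748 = 499.45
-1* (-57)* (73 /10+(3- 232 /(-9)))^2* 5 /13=200317171 /7020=28535.21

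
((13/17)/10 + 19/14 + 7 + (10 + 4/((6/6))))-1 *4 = 10968/595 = 18.43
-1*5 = -5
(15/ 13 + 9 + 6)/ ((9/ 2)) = 140/ 39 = 3.59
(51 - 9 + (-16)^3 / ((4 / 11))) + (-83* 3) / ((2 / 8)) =-12218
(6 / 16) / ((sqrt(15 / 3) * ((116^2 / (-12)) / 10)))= -9 * sqrt(5) / 13456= -0.00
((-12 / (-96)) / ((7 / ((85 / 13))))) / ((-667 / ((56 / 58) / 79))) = -85 / 39730522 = -0.00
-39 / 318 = -13 / 106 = -0.12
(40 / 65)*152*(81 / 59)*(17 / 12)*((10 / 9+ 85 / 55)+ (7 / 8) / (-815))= 3321861846 / 6876155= 483.10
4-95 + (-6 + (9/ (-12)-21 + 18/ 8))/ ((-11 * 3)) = -1985/ 22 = -90.23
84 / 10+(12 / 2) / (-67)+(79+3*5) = 34274 / 335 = 102.31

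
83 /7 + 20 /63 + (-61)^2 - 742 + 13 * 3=190901 /63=3030.17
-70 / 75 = -14 / 15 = -0.93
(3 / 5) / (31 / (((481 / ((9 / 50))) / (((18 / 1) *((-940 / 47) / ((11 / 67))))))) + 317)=0.00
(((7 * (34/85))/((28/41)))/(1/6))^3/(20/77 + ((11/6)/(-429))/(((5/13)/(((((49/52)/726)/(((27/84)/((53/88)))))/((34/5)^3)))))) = 68885495259345692928/1201881334814375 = 57314.72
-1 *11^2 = -121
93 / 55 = 1.69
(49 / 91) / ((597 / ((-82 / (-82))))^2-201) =7 / 4630704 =0.00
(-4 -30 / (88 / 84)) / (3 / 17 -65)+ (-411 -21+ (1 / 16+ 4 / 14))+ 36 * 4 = -194925469 / 678832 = -287.15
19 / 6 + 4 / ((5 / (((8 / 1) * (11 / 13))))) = 8.58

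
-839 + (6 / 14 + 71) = -5373 / 7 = -767.57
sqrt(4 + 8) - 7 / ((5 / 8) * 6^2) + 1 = 31 / 45 + 2 * sqrt(3) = 4.15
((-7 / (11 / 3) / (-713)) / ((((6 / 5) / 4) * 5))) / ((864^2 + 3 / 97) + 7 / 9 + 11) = 12222 / 5111293429231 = 0.00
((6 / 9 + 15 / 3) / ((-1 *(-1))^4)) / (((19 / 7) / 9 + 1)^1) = 357 / 82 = 4.35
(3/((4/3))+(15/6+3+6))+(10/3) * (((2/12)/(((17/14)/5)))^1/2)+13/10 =49553/3060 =16.19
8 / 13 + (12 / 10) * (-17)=-1286 / 65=-19.78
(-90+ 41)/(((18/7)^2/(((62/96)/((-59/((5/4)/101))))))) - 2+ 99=35958026939/370697472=97.00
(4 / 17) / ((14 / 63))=18 / 17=1.06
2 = 2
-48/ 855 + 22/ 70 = 103/ 399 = 0.26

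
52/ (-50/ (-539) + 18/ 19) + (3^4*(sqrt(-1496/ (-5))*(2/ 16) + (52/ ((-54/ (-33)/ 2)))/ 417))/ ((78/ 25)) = 19970137/ 370157 + 135*sqrt(1870)/ 104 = 110.08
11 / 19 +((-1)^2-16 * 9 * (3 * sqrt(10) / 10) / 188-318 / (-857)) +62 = 1041298 / 16283-54 * sqrt(10) / 235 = 63.22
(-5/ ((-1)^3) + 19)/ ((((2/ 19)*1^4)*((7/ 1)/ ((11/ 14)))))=1254/ 49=25.59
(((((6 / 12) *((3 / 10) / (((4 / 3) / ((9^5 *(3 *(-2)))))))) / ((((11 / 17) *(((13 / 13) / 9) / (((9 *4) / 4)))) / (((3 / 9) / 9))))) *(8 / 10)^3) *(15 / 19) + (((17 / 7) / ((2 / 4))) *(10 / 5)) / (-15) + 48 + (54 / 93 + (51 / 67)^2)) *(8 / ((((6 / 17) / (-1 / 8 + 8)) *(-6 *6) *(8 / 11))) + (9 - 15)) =14025481793546590783 / 14658452424000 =956818.73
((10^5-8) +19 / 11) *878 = 965739418 / 11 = 87794492.55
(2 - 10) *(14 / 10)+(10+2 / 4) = -0.70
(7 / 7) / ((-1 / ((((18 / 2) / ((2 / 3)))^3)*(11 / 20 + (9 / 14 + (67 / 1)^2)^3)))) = -24438851305538973543 / 109760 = -222657172973204.93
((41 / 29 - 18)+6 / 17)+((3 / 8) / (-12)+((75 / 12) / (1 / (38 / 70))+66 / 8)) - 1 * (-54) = 5452949 / 110432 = 49.38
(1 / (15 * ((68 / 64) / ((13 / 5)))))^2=43264 / 1625625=0.03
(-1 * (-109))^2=11881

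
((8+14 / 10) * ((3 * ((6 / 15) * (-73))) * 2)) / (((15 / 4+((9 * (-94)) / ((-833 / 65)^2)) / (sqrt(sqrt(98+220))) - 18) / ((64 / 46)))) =-6731509193393500820451224569856 * 318^(3 / 4) / 36826021314919466021914425462259 - 879623577258094462879088640000 * 318^(1 / 4) / 36826021314919466021914425462259+2433350405724284750996989132800 * sqrt(318) / 36826021314919466021914425462259+148042824624621844738691121865531904 / 920650532872986650547860636556475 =148.11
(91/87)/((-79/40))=-3640/6873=-0.53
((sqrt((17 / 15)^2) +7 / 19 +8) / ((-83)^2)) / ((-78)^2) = 677 / 2986278165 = 0.00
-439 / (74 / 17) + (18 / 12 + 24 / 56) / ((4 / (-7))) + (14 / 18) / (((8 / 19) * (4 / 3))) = -365291 / 3552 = -102.84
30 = 30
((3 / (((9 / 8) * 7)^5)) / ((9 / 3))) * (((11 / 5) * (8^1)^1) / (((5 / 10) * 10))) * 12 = 11534336 / 8270304525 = 0.00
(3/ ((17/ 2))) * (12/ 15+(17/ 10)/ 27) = 233/ 765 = 0.30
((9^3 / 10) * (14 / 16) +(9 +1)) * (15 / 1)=1106.81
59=59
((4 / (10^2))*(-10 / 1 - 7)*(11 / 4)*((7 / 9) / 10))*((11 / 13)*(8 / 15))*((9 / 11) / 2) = -1309 / 48750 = -0.03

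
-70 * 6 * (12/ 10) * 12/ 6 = -1008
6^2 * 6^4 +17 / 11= 513233 / 11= 46657.55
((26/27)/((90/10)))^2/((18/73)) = 24674/531441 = 0.05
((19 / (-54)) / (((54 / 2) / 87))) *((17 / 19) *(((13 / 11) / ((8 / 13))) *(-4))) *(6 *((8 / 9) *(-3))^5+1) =-5453514235 / 866052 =-6296.98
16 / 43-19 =-801 / 43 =-18.63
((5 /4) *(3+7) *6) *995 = 74625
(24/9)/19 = 8/57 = 0.14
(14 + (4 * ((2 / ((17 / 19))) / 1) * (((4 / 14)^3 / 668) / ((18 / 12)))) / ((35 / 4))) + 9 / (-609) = 41468364073 / 2965150965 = 13.99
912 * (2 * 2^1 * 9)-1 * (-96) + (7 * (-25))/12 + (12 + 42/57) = 7507163/228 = 32926.15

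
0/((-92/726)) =0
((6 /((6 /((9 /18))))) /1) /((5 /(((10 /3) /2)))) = 1 /6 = 0.17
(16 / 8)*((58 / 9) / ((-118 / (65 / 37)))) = -3770 / 19647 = -0.19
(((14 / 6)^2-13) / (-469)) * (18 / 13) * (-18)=-2448 / 6097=-0.40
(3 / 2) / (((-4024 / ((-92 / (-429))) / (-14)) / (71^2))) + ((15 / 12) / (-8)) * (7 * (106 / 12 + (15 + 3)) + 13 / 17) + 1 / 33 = -5586843601 / 234776256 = -23.80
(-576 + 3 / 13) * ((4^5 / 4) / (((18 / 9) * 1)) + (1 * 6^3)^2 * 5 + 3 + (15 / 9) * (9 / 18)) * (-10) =17470875725 / 13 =1343913517.31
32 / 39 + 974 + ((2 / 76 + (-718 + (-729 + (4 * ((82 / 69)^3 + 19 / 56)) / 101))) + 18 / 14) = -27007762611812 / 57367198161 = -470.79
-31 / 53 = -0.58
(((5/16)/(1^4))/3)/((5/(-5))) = -5/48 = -0.10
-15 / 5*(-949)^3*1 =2564011047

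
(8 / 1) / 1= 8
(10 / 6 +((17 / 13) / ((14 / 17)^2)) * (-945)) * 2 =-1987945 / 546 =-3640.92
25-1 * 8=17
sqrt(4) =2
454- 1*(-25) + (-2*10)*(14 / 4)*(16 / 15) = 1213 / 3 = 404.33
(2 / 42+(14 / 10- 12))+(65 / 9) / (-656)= -10.56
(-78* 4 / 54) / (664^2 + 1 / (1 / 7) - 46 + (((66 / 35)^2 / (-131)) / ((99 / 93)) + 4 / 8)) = -16689400 / 1273438857969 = -0.00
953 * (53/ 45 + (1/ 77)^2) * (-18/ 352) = -149755373/ 2608760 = -57.40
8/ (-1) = -8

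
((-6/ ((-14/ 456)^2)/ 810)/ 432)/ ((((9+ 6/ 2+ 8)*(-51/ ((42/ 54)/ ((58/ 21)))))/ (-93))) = -11191/ 23959800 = -0.00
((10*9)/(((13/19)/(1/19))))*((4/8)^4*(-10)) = -4.33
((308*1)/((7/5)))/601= 220/601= 0.37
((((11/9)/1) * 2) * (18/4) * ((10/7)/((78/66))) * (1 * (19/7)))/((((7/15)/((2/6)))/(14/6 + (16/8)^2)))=2184050/13377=163.27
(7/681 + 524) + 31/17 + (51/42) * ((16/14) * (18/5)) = 1505626858/2836365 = 530.83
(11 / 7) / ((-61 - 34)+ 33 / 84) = -44 / 2649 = -0.02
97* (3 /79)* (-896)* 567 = -147837312 /79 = -1871358.38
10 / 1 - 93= -83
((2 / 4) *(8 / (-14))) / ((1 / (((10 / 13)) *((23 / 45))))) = -92 / 819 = -0.11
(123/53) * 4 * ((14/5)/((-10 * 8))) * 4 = -1722/1325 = -1.30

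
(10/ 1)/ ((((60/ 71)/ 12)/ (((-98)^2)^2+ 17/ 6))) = 39292884823/ 3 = 13097628274.33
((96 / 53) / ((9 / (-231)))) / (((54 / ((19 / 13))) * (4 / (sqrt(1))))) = -5852 / 18603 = -0.31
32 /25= 1.28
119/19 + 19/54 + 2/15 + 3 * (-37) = -534811/5130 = -104.25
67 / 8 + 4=99 / 8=12.38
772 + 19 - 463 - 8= 320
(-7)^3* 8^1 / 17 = -2744 / 17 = -161.41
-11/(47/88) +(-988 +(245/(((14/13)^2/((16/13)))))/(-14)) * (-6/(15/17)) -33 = 11171343/1645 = 6791.09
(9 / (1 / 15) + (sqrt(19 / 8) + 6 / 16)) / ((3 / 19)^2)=361 * sqrt(38) / 36 + 130321 / 24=5491.86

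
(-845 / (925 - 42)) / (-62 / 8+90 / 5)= -3380 / 36203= -0.09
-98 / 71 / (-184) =49 / 6532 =0.01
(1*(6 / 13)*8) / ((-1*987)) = -16 / 4277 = -0.00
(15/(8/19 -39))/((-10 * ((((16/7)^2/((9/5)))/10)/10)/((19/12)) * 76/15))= 628425/1501184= 0.42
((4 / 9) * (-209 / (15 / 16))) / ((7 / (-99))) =147136 / 105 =1401.30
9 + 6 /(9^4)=19685 /2187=9.00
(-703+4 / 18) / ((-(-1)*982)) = -6325 / 8838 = -0.72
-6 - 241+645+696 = 1094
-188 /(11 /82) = -15416 /11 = -1401.45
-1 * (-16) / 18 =8 / 9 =0.89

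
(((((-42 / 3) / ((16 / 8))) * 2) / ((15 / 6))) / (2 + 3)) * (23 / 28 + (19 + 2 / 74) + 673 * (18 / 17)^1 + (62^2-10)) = -80424083 / 15725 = -5114.41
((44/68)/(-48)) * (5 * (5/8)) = -275/6528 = -0.04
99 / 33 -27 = -24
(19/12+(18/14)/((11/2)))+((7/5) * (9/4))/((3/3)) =5737/1155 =4.97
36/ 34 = 18/ 17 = 1.06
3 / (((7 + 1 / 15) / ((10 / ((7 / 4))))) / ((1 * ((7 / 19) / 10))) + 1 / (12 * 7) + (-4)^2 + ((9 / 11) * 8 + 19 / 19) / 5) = 308 / 5245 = 0.06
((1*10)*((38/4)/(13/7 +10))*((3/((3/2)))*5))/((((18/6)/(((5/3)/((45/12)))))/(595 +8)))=1782200/249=7157.43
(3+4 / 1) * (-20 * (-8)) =1120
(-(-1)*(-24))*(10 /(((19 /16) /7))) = -26880 /19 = -1414.74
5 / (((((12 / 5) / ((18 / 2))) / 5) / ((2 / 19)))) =375 / 38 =9.87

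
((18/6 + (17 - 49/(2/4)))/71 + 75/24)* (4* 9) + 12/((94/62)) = 539697/6674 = 80.87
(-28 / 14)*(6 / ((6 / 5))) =-10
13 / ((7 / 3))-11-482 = -3412 / 7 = -487.43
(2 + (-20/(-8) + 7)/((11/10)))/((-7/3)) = -351/77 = -4.56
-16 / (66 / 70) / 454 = -280 / 7491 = -0.04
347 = 347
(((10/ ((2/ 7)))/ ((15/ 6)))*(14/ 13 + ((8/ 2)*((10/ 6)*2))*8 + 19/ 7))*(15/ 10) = 30155/ 13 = 2319.62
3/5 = 0.60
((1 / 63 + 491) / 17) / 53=30934 / 56763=0.54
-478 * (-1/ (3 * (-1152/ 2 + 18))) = -239/ 837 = -0.29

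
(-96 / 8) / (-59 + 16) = 12 / 43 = 0.28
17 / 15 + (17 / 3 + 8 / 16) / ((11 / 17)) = 10.66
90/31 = 2.90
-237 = -237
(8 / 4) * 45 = 90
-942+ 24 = -918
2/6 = 1/3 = 0.33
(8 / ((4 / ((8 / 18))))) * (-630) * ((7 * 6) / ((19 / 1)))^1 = -23520 / 19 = -1237.89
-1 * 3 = -3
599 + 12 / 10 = 3001 / 5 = 600.20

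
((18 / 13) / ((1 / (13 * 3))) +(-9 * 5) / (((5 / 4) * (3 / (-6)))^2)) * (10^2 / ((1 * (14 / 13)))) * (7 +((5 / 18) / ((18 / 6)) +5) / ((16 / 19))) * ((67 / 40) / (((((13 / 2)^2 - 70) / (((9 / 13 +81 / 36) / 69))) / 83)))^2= -1712742448119529 / 506129594880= -3384.00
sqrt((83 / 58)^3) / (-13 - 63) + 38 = 38 - 83* sqrt(4814) / 255664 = 37.98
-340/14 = -24.29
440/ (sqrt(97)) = 440 * sqrt(97)/ 97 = 44.68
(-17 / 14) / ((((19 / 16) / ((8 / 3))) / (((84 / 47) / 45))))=-0.11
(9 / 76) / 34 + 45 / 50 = 11673 / 12920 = 0.90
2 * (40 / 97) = 0.82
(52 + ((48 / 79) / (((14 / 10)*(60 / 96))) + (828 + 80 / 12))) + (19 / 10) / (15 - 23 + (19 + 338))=887.37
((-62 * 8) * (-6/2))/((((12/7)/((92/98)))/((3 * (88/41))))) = 1505856/287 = 5246.89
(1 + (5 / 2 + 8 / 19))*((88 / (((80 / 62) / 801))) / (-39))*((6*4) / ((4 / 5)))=-40698009 / 247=-164769.27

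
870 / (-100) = -8.70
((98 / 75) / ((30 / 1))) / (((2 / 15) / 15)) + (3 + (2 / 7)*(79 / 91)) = 51903 / 6370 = 8.15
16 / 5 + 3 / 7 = 127 / 35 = 3.63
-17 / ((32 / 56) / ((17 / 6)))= -2023 / 24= -84.29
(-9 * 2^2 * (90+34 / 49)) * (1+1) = -319968 / 49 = -6529.96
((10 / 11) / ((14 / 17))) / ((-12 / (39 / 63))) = -1105 / 19404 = -0.06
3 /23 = 0.13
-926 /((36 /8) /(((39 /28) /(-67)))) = 6019 /1407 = 4.28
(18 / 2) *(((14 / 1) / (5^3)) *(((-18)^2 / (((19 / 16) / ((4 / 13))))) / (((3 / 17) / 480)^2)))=773202640896 / 1235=626075012.87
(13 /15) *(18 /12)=13 /10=1.30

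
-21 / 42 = -0.50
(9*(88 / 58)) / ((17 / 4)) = 1584 / 493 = 3.21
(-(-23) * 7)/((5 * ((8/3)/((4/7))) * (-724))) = -69/7240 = -0.01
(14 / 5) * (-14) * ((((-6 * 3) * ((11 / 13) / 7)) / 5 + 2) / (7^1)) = -2848 / 325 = -8.76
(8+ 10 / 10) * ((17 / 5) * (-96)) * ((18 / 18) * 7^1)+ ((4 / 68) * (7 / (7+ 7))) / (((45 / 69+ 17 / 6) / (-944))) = -841052112 / 40885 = -20571.17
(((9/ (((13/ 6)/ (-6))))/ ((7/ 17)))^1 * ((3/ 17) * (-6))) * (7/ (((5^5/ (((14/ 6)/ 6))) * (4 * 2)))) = 567/ 81250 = 0.01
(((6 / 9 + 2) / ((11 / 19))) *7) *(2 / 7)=304 / 33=9.21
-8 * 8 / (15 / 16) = -1024 / 15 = -68.27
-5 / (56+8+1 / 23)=-115 / 1473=-0.08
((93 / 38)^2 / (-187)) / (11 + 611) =-8649 / 167957416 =-0.00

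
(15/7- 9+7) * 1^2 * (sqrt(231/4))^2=33/4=8.25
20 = 20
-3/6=-1/2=-0.50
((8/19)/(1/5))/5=8/19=0.42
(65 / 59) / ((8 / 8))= 65 / 59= 1.10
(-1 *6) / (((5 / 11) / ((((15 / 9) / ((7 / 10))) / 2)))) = -110 / 7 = -15.71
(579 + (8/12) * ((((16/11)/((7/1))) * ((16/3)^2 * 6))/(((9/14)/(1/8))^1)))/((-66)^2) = 519985/3881196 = 0.13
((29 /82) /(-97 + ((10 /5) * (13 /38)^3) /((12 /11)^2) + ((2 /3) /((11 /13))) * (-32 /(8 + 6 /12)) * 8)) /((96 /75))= -8369180325 /3654924704713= -0.00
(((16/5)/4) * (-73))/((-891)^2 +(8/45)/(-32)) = -10512/142898579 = -0.00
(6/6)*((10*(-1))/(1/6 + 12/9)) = -20/3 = -6.67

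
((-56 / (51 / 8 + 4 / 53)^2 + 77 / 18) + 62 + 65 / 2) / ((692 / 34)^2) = 1895641434169 / 8059523544900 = 0.24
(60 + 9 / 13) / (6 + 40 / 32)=3156 / 377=8.37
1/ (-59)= -0.02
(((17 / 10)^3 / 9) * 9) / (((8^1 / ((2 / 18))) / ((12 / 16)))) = 4913 / 96000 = 0.05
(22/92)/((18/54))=33/46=0.72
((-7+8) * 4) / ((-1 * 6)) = -2 / 3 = -0.67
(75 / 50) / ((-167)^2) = 3 / 55778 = 0.00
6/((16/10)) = 3.75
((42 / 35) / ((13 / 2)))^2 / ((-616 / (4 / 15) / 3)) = -72 / 1626625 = -0.00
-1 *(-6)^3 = 216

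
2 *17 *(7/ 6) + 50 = 269/ 3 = 89.67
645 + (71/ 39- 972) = -12682/ 39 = -325.18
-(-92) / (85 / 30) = 552 / 17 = 32.47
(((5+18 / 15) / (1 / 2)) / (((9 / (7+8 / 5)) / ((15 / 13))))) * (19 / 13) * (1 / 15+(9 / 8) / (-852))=1.31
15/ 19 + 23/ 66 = 1427/ 1254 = 1.14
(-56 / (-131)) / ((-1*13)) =-56 / 1703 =-0.03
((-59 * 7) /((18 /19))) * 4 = -15694 /9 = -1743.78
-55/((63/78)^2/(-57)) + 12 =708184/147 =4817.58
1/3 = 0.33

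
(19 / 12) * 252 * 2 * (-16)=-12768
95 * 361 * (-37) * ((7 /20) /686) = -253783 /392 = -647.41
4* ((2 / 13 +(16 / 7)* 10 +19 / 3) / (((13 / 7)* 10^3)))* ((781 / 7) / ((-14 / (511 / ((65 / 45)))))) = -1370193429 / 7689500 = -178.19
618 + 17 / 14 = 8669 / 14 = 619.21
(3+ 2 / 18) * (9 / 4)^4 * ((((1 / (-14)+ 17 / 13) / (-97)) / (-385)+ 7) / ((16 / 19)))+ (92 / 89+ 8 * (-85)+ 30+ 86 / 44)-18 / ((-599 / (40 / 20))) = 167958959585787 / 10601140566016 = 15.84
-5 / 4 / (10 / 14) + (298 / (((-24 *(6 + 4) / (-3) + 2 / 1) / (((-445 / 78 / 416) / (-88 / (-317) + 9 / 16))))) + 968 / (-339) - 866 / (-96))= 697581062461 / 160140719856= 4.36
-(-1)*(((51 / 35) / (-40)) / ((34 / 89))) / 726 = -89 / 677600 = -0.00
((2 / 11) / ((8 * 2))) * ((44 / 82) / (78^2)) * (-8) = -0.00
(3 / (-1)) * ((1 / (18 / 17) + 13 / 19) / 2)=-557 / 228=-2.44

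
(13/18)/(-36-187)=-13/4014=-0.00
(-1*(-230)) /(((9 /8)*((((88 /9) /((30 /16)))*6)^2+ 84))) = 103500 /538141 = 0.19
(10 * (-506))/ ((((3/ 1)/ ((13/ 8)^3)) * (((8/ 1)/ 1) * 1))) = -2779205/ 3072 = -904.69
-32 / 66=-0.48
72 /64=9 /8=1.12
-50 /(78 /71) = -1775 /39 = -45.51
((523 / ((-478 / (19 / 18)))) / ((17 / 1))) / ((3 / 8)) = -19874 / 109701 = -0.18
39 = 39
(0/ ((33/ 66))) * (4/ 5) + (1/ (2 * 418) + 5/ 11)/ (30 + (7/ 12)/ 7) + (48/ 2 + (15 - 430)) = -29499416/ 75449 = -390.98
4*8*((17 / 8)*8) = 544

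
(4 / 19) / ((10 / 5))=2 / 19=0.11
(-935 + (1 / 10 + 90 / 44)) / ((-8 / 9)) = 461763 / 440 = 1049.46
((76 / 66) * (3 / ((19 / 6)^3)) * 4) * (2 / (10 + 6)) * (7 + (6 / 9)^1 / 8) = 1530 / 3971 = 0.39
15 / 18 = 0.83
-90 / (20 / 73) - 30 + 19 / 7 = -4981 / 14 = -355.79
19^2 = 361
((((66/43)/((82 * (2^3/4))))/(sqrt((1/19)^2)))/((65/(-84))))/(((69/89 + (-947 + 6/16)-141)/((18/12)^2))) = 0.00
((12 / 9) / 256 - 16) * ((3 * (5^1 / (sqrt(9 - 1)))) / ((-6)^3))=15355 * sqrt(2) / 55296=0.39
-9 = -9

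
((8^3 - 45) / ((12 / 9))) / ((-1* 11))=-1401 / 44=-31.84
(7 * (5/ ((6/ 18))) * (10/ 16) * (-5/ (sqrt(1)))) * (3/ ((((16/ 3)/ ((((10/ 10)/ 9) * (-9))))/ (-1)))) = -23625/ 128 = -184.57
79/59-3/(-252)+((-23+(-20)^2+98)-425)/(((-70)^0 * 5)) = 56255/4956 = 11.35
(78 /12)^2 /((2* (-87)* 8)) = -169 /5568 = -0.03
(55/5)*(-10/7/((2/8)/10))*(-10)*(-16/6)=-352000/21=-16761.90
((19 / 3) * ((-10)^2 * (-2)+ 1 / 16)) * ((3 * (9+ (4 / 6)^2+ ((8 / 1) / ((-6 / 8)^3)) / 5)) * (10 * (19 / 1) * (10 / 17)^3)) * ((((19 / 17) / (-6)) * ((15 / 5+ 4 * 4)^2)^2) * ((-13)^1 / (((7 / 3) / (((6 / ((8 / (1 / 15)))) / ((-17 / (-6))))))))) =-101297634926685925 / 51114852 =-1981765200.59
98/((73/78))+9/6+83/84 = 657353/6132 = 107.20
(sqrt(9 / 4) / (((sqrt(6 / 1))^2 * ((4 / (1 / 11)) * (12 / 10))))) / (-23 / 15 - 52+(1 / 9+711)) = 0.00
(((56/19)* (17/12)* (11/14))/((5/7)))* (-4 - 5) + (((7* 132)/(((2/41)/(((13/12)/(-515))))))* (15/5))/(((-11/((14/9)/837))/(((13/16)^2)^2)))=-66547583149873/1610228367360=-41.33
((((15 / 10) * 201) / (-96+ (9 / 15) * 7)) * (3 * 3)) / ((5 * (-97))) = 201 / 3298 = 0.06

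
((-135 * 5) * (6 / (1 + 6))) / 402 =-1.44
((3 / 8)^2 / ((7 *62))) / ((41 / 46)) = 207 / 569408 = 0.00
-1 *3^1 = -3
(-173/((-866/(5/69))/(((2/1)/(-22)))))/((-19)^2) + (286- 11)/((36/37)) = 402392642885/1423698804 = 282.64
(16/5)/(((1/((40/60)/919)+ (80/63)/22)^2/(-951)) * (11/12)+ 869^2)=31887136512/7506722082936955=0.00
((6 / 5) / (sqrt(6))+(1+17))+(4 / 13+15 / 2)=sqrt(6) / 5+671 / 26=26.30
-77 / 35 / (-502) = 11 / 2510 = 0.00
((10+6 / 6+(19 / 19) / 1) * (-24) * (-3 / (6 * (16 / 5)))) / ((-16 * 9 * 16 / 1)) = -5 / 256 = -0.02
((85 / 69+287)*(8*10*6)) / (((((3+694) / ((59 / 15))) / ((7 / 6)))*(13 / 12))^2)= 5.11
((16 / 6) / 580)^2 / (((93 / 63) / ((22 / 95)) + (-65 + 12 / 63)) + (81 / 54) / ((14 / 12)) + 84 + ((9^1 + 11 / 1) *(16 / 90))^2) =5544 / 10357566775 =0.00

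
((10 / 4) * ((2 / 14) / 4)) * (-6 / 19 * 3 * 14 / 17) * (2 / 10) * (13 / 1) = -117 / 646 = -0.18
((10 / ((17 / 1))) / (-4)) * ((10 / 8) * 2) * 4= -1.47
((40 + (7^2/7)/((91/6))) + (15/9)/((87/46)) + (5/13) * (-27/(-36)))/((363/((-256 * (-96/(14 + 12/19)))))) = 845616128/4389759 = 192.63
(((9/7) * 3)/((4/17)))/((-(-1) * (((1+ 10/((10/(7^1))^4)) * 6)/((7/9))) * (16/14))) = 14875/27208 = 0.55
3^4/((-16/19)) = -1539/16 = -96.19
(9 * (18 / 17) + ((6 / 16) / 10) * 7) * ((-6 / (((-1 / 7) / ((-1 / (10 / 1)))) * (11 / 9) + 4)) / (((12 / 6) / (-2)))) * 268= 168633171 / 61540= 2740.22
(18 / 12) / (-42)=-1 / 28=-0.04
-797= -797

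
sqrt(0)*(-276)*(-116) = 0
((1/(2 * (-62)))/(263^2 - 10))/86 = -1/737511576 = -0.00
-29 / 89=-0.33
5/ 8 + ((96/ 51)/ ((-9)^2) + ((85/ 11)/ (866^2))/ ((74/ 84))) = 0.65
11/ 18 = 0.61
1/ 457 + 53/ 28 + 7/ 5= 210817/ 63980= 3.30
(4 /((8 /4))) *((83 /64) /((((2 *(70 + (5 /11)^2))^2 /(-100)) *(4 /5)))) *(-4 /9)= 6076015 /831341088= 0.01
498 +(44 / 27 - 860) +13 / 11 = -106679 / 297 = -359.19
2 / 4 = 1 / 2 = 0.50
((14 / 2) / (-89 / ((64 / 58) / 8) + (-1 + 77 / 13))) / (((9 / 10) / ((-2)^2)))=-14560 / 299673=-0.05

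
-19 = -19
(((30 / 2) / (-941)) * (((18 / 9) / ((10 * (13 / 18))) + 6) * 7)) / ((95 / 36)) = -308448 / 1162135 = -0.27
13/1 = 13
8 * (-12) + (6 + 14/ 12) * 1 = -533/ 6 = -88.83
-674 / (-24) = 337 / 12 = 28.08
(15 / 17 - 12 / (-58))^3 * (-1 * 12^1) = -1858249836 / 119823157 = -15.51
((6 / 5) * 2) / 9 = 4 / 15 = 0.27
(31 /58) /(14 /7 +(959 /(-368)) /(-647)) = 3690488 /13837379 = 0.27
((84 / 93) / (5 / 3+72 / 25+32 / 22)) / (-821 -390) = -3300 / 26552213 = -0.00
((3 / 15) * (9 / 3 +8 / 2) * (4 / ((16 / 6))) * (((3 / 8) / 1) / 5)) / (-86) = -63 / 34400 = -0.00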